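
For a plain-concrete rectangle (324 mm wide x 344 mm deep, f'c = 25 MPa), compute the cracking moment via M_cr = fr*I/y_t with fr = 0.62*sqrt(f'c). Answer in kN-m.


fr = 0.62 * sqrt(25) = 0.62 * 5.0 = 3.1 MPa
I = 324 * 344^3 / 12 = 1099104768.0 mm^4
y_t = 172.0 mm
M_cr = fr * I / y_t = 3.1 * 1099104768.0 / 172.0 N-mm
= 19.8094 kN-m

19.8094 kN-m


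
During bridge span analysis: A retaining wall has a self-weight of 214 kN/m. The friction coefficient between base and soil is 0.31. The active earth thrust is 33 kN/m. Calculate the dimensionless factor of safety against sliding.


Resisting force = mu * W = 0.31 * 214 = 66.34 kN/m
FOS = Resisting / Driving = 66.34 / 33
= 2.0103 (dimensionless)

2.0103 (dimensionless)


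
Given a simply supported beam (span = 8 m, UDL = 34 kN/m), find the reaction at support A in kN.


Total load = w * L = 34 * 8 = 272 kN
By symmetry, each reaction R = total / 2 = 272 / 2 = 136.0 kN

136.0 kN


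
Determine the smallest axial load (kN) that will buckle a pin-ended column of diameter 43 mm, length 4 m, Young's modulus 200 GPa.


I = pi * d^4 / 64 = 167820.0 mm^4
L = 4000.0 mm
P_cr = pi^2 * E * I / L^2
= 9.8696 * 200000.0 * 167820.0 / 4000.0^2
= 20703.96 N = 20.704 kN

20.704 kN


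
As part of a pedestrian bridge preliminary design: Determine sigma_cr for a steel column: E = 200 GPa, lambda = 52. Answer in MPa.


sigma_cr = pi^2 * E / lambda^2
= 9.8696 * 200000.0 / 52^2
= 9.8696 * 200000.0 / 2704
= 730.0003 MPa

730.0003 MPa


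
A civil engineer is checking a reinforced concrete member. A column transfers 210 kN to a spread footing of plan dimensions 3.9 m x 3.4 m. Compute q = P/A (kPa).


A = 3.9 * 3.4 = 13.26 m^2
q = P / A = 210 / 13.26
= 15.8371 kPa

15.8371 kPa


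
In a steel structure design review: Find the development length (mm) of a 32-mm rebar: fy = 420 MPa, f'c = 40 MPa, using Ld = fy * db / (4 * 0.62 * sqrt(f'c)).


Ld = (fy * db) / (4 * 0.62 * sqrt(f'c))
= (420 * 32) / (4 * 0.62 * sqrt(40))
= 13440 / 15.6849
= 856.88 mm

856.88 mm


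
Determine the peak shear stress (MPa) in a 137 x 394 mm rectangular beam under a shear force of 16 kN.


A = b * h = 137 * 394 = 53978 mm^2
V = 16 kN = 16000.0 N
tau_max = 1.5 * V / A = 1.5 * 16000.0 / 53978
= 0.4446 MPa

0.4446 MPa


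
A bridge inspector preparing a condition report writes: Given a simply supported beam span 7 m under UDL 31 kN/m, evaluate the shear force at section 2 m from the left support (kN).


R_A = w * L / 2 = 31 * 7 / 2 = 108.5 kN
V(x) = R_A - w * x = 108.5 - 31 * 2
= 46.5 kN

46.5 kN


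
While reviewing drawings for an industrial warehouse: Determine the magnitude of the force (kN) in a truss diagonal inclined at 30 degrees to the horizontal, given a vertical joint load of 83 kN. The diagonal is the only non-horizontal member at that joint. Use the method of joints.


At the joint, only the diagonal has a vertical component, so vertical equilibrium gives:
F * sin(30) = 83
F = 83 / sin(30)
= 83 / 0.5
= 166.0 kN

166.0 kN


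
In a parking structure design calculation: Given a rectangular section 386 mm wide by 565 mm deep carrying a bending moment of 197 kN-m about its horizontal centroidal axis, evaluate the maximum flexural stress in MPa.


I = b * h^3 / 12 = 386 * 565^3 / 12 = 5801648354.17 mm^4
y = h / 2 = 565 / 2 = 282.5 mm
M = 197 kN-m = 197000000.0 N-mm
sigma = M * y / I = 197000000.0 * 282.5 / 5801648354.17
= 9.59 MPa

9.59 MPa


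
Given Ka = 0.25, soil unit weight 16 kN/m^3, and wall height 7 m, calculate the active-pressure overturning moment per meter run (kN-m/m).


Pa = 0.5 * Ka * gamma * H^2
= 0.5 * 0.25 * 16 * 7^2
= 98.0 kN/m
Arm = H / 3 = 7 / 3 = 2.3333 m
Mo = Pa * arm = Pa * H / 3 = 98.0 * 7 / 3 = 228.6667 kN-m/m

228.6667 kN-m/m


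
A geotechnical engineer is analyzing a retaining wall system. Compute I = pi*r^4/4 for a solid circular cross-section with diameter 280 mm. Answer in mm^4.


r = d / 2 = 280 / 2 = 140.0 mm
I = pi * r^4 / 4 = pi * 140.0^4 / 4
= 301718558.45 mm^4

301718558.45 mm^4


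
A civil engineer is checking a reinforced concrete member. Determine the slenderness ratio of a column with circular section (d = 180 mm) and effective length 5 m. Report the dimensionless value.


Radius of gyration r = d / 4 = 180 / 4 = 45.0 mm
L_eff = 5000.0 mm
Slenderness ratio = L / r = 5000.0 / 45.0 = 111.11 (dimensionless)

111.11 (dimensionless)


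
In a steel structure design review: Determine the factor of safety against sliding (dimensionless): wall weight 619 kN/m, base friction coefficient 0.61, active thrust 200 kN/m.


Resisting force = mu * W = 0.61 * 619 = 377.59 kN/m
FOS = Resisting / Driving = 377.59 / 200
= 1.8879 (dimensionless)

1.8879 (dimensionless)


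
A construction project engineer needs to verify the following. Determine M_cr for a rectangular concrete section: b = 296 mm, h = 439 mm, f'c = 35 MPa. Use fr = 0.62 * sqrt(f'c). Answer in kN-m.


fr = 0.62 * sqrt(35) = 0.62 * 5.9161 = 3.668 MPa
I = 296 * 439^3 / 12 = 2086911468.67 mm^4
y_t = 219.5 mm
M_cr = fr * I / y_t = 3.668 * 2086911468.67 / 219.5 N-mm
= 34.8735 kN-m

34.8735 kN-m


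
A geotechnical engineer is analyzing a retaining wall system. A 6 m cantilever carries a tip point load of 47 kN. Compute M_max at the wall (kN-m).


For a cantilever with a point load at the free end:
M_max = P * L = 47 * 6 = 282 kN-m

282 kN-m


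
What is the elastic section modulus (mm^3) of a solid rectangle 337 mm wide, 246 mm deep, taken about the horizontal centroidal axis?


S = b * h^2 / 6
= 337 * 246^2 / 6
= 337 * 60516 / 6
= 3398982.0 mm^3

3398982.0 mm^3


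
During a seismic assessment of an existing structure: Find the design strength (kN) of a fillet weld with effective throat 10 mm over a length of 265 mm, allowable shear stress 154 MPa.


Strength = throat * length * allowable stress
= 10 * 265 * 154 N
= 408100 N
= 408.1 kN

408.1 kN


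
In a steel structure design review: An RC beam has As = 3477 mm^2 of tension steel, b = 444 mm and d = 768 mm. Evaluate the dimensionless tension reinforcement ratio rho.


rho = As / (b * d)
= 3477 / (444 * 768)
= 3477 / 340992
= 0.010197 (dimensionless)

0.010197 (dimensionless)


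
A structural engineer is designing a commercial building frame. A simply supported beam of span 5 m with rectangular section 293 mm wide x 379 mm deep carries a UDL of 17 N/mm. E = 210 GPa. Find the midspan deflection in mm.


I = 293 * 379^3 / 12 = 1329241843.92 mm^4
L = 5000.0 mm, w = 17 N/mm, E = 210000.0 MPa
delta = 5 * w * L^4 / (384 * E * I)
= 5 * 17 * 5000.0^4 / (384 * 210000.0 * 1329241843.92)
= 0.4956 mm

0.4956 mm


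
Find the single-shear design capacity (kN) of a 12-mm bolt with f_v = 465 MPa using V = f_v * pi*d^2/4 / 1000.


A = pi * d^2 / 4 = pi * 12^2 / 4 = 113.0973 mm^2
V = f_v * A / 1000 = 465 * 113.0973 / 1000
= 52.5903 kN

52.5903 kN


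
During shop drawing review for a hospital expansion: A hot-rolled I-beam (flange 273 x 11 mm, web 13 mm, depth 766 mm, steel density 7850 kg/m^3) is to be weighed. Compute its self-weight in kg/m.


A_flanges = 2 * 273 * 11 = 6006 mm^2
A_web = (766 - 2 * 11) * 13 = 9672 mm^2
A_total = 6006 + 9672 = 15678 mm^2 = 0.015678 m^2
Weight = rho * A = 7850 * 0.015678 = 123.0723 kg/m

123.0723 kg/m


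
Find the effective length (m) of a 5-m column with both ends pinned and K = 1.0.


L_eff = K * L
= 1.0 * 5
= 5.0 m

5.0 m


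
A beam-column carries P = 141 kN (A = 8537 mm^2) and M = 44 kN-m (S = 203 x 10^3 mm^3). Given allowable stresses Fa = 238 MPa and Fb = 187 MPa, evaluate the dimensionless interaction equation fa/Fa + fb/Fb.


f_a = P / A = 141000.0 / 8537 = 16.5163 MPa
f_b = M / S = 44000000.0 / 203000.0 = 216.7488 MPa
Ratio = f_a / Fa + f_b / Fb
= 16.5163 / 238 + 216.7488 / 187
= 1.2285 (dimensionless)

1.2285 (dimensionless)


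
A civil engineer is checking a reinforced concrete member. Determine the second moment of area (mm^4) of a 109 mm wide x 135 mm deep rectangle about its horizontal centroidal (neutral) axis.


I = b * h^3 / 12
= 109 * 135^3 / 12
= 109 * 2460375 / 12
= 22348406.25 mm^4

22348406.25 mm^4


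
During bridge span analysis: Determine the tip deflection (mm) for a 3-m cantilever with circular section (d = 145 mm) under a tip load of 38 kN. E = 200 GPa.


I = pi * d^4 / 64 = pi * 145^4 / 64 = 21699109.31 mm^4
L = 3000.0 mm, P = 38000.0 N, E = 200000.0 MPa
delta = P * L^3 / (3 * E * I)
= 38000.0 * 3000.0^3 / (3 * 200000.0 * 21699109.31)
= 78.8051 mm

78.8051 mm


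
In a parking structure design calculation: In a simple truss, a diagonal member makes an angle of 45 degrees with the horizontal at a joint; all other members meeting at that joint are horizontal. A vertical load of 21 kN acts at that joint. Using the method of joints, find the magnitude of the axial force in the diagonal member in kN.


At the joint, only the diagonal has a vertical component, so vertical equilibrium gives:
F * sin(45) = 21
F = 21 / sin(45)
= 21 / 0.707107
= 29.7 kN

29.7 kN


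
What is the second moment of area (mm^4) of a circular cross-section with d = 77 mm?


r = d / 2 = 77 / 2 = 38.5 mm
I = pi * r^4 / 4 = pi * 38.5^4 / 4
= 1725570.86 mm^4

1725570.86 mm^4


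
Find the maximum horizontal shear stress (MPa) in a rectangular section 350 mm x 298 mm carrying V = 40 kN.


A = b * h = 350 * 298 = 104300 mm^2
V = 40 kN = 40000.0 N
tau_max = 1.5 * V / A = 1.5 * 40000.0 / 104300
= 0.5753 MPa

0.5753 MPa


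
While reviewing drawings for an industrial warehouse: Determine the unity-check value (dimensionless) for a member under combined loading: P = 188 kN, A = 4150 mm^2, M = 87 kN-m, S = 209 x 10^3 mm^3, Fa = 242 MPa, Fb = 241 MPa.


f_a = P / A = 188000.0 / 4150 = 45.3012 MPa
f_b = M / S = 87000000.0 / 209000.0 = 416.2679 MPa
Ratio = f_a / Fa + f_b / Fb
= 45.3012 / 242 + 416.2679 / 241
= 1.9144 (dimensionless)

1.9144 (dimensionless)


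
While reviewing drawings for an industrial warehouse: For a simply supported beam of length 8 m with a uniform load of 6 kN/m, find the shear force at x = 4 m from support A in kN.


R_A = w * L / 2 = 6 * 8 / 2 = 24.0 kN
V(x) = R_A - w * x = 24.0 - 6 * 4
= 0.0 kN

0.0 kN


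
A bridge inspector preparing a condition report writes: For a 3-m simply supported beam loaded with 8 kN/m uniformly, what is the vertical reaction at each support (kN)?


Total load = w * L = 8 * 3 = 24 kN
By symmetry, each reaction R = total / 2 = 24 / 2 = 12.0 kN

12.0 kN


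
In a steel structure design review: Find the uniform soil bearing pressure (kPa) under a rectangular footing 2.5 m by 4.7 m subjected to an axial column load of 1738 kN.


A = 2.5 * 4.7 = 11.75 m^2
q = P / A = 1738 / 11.75
= 147.9149 kPa

147.9149 kPa


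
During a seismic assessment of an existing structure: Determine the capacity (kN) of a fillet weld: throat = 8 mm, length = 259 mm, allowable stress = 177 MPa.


Strength = throat * length * allowable stress
= 8 * 259 * 177 N
= 366744 N
= 366.74 kN

366.74 kN


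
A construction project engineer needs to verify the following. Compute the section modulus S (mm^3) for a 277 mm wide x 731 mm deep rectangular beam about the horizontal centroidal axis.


S = b * h^2 / 6
= 277 * 731^2 / 6
= 277 * 534361 / 6
= 24669666.17 mm^3

24669666.17 mm^3


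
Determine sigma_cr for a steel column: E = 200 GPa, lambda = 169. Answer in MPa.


sigma_cr = pi^2 * E / lambda^2
= 9.8696 * 200000.0 / 169^2
= 9.8696 * 200000.0 / 28561
= 69.1125 MPa

69.1125 MPa


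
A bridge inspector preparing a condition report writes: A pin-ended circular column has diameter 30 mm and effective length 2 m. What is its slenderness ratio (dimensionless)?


Radius of gyration r = d / 4 = 30 / 4 = 7.5 mm
L_eff = 2000.0 mm
Slenderness ratio = L / r = 2000.0 / 7.5 = 266.67 (dimensionless)

266.67 (dimensionless)


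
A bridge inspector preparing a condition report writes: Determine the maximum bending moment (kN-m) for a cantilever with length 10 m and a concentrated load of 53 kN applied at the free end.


For a cantilever with a point load at the free end:
M_max = P * L = 53 * 10 = 530 kN-m

530 kN-m


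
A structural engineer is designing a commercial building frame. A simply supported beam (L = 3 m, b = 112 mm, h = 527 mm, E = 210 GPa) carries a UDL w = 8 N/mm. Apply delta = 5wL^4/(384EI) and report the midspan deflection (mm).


I = 112 * 527^3 / 12 = 1366056374.67 mm^4
L = 3000.0 mm, w = 8 N/mm, E = 210000.0 MPa
delta = 5 * w * L^4 / (384 * E * I)
= 5 * 8 * 3000.0^4 / (384 * 210000.0 * 1366056374.67)
= 0.0294 mm

0.0294 mm


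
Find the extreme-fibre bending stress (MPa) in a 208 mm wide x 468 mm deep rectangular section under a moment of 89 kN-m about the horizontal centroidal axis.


I = b * h^3 / 12 = 208 * 468^3 / 12 = 1776722688.0 mm^4
y = h / 2 = 468 / 2 = 234.0 mm
M = 89 kN-m = 89000000.0 N-mm
sigma = M * y / I = 89000000.0 * 234.0 / 1776722688.0
= 11.72 MPa

11.72 MPa


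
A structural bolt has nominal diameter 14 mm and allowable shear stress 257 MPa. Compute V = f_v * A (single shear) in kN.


A = pi * d^2 / 4 = pi * 14^2 / 4 = 153.938 mm^2
V = f_v * A / 1000 = 257 * 153.938 / 1000
= 39.5621 kN

39.5621 kN


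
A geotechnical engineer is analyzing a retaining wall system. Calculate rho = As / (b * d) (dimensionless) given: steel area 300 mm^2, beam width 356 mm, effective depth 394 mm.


rho = As / (b * d)
= 300 / (356 * 394)
= 300 / 140264
= 0.002139 (dimensionless)

0.002139 (dimensionless)


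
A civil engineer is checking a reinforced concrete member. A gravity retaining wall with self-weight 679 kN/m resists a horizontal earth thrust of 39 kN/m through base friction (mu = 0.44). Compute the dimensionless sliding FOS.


Resisting force = mu * W = 0.44 * 679 = 298.76 kN/m
FOS = Resisting / Driving = 298.76 / 39
= 7.6605 (dimensionless)

7.6605 (dimensionless)


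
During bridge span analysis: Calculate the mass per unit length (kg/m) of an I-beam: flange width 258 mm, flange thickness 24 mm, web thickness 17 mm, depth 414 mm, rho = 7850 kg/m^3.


A_flanges = 2 * 258 * 24 = 12384 mm^2
A_web = (414 - 2 * 24) * 17 = 6222 mm^2
A_total = 12384 + 6222 = 18606 mm^2 = 0.018606 m^2
Weight = rho * A = 7850 * 0.018606 = 146.0571 kg/m

146.0571 kg/m


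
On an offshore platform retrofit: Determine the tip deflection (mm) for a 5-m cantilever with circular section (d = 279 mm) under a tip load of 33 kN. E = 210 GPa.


I = pi * d^4 / 64 = pi * 279^4 / 64 = 297431329.11 mm^4
L = 5000.0 mm, P = 33000.0 N, E = 210000.0 MPa
delta = P * L^3 / (3 * E * I)
= 33000.0 * 5000.0^3 / (3 * 210000.0 * 297431329.11)
= 22.0139 mm

22.0139 mm


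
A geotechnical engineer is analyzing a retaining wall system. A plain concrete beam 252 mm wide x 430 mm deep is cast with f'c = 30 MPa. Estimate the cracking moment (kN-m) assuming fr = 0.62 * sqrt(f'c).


fr = 0.62 * sqrt(30) = 0.62 * 5.4772 = 3.3959 MPa
I = 252 * 430^3 / 12 = 1669647000.0 mm^4
y_t = 215.0 mm
M_cr = fr * I / y_t = 3.3959 * 1669647000.0 / 215.0 N-mm
= 26.3717 kN-m

26.3717 kN-m


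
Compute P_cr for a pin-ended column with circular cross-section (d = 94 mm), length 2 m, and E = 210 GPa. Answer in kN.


I = pi * d^4 / 64 = 3832492.5 mm^4
L = 2000.0 mm
P_cr = pi^2 * E * I / L^2
= 9.8696 * 210000.0 * 3832492.5 / 2000.0^2
= 1985822.2 N = 1985.8222 kN

1985.8222 kN


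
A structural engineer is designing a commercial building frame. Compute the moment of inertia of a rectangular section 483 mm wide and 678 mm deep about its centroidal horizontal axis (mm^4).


I = b * h^3 / 12
= 483 * 678^3 / 12
= 483 * 311665752 / 12
= 12544546518.0 mm^4

12544546518.0 mm^4


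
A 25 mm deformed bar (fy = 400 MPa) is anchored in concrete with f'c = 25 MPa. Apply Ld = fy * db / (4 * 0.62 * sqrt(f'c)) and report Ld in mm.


Ld = (fy * db) / (4 * 0.62 * sqrt(f'c))
= (400 * 25) / (4 * 0.62 * sqrt(25))
= 10000 / 12.4
= 806.45 mm

806.45 mm


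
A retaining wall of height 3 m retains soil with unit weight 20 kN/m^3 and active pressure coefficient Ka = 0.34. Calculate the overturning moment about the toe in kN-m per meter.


Pa = 0.5 * Ka * gamma * H^2
= 0.5 * 0.34 * 20 * 3^2
= 30.6 kN/m
Arm = H / 3 = 3 / 3 = 1.0 m
Mo = Pa * arm = Pa * H / 3 = 30.6 * 3 / 3 = 30.6 kN-m/m

30.6 kN-m/m


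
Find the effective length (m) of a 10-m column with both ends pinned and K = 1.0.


L_eff = K * L
= 1.0 * 10
= 10.0 m

10.0 m


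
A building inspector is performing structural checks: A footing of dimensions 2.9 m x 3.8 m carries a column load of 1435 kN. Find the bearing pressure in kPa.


A = 2.9 * 3.8 = 11.02 m^2
q = P / A = 1435 / 11.02
= 130.2178 kPa

130.2178 kPa


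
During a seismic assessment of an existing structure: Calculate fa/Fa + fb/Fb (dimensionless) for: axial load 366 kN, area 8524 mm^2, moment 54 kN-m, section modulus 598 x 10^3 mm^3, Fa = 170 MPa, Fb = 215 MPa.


f_a = P / A = 366000.0 / 8524 = 42.9376 MPa
f_b = M / S = 54000000.0 / 598000.0 = 90.301 MPa
Ratio = f_a / Fa + f_b / Fb
= 42.9376 / 170 + 90.301 / 215
= 0.6726 (dimensionless)

0.6726 (dimensionless)


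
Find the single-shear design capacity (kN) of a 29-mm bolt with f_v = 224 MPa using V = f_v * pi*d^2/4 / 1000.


A = pi * d^2 / 4 = pi * 29^2 / 4 = 660.5199 mm^2
V = f_v * A / 1000 = 224 * 660.5199 / 1000
= 147.9564 kN

147.9564 kN


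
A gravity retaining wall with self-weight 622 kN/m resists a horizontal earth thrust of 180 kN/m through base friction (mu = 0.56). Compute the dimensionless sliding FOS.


Resisting force = mu * W = 0.56 * 622 = 348.32 kN/m
FOS = Resisting / Driving = 348.32 / 180
= 1.9351 (dimensionless)

1.9351 (dimensionless)


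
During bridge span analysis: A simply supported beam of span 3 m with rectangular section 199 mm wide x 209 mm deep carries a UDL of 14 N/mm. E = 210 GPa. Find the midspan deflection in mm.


I = 199 * 209^3 / 12 = 151394705.92 mm^4
L = 3000.0 mm, w = 14 N/mm, E = 210000.0 MPa
delta = 5 * w * L^4 / (384 * E * I)
= 5 * 14 * 3000.0^4 / (384 * 210000.0 * 151394705.92)
= 0.4644 mm

0.4644 mm


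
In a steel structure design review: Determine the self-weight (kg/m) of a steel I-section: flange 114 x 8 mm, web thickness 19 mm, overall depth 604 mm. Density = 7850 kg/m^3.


A_flanges = 2 * 114 * 8 = 1824 mm^2
A_web = (604 - 2 * 8) * 19 = 11172 mm^2
A_total = 1824 + 11172 = 12996 mm^2 = 0.012996 m^2
Weight = rho * A = 7850 * 0.012996 = 102.0186 kg/m

102.0186 kg/m


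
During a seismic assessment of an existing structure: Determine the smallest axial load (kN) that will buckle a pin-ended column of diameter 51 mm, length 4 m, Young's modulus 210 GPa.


I = pi * d^4 / 64 = 332086.03 mm^4
L = 4000.0 mm
P_cr = pi^2 * E * I / L^2
= 9.8696 * 210000.0 * 332086.03 / 4000.0^2
= 43017.95 N = 43.0179 kN

43.0179 kN


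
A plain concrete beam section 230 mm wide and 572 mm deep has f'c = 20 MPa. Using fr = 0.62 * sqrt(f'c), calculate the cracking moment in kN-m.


fr = 0.62 * sqrt(20) = 0.62 * 4.4721 = 2.7727 MPa
I = 230 * 572^3 / 12 = 3587027253.33 mm^4
y_t = 286.0 mm
M_cr = fr * I / y_t = 2.7727 * 3587027253.33 / 286.0 N-mm
= 34.7757 kN-m

34.7757 kN-m


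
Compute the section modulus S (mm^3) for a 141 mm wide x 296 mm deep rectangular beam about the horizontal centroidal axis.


S = b * h^2 / 6
= 141 * 296^2 / 6
= 141 * 87616 / 6
= 2058976.0 mm^3

2058976.0 mm^3


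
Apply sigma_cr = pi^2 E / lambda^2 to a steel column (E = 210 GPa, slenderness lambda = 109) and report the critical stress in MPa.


sigma_cr = pi^2 * E / lambda^2
= 9.8696 * 210000.0 / 109^2
= 9.8696 * 210000.0 / 11881
= 174.448 MPa

174.448 MPa


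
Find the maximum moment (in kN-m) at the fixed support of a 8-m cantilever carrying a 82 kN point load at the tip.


For a cantilever with a point load at the free end:
M_max = P * L = 82 * 8 = 656 kN-m

656 kN-m


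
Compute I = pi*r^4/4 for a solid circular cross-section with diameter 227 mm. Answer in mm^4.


r = d / 2 = 227 / 2 = 113.5 mm
I = pi * r^4 / 4 = pi * 113.5^4 / 4
= 130338682.73 mm^4

130338682.73 mm^4


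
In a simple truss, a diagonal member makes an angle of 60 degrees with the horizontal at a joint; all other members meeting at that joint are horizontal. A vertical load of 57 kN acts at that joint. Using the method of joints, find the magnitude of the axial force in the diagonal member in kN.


At the joint, only the diagonal has a vertical component, so vertical equilibrium gives:
F * sin(60) = 57
F = 57 / sin(60)
= 57 / 0.866025
= 65.82 kN

65.82 kN


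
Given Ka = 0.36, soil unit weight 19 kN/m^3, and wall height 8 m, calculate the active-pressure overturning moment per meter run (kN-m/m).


Pa = 0.5 * Ka * gamma * H^2
= 0.5 * 0.36 * 19 * 8^2
= 218.88 kN/m
Arm = H / 3 = 8 / 3 = 2.6667 m
Mo = Pa * arm = Pa * H / 3 = 218.88 * 8 / 3 = 583.68 kN-m/m

583.68 kN-m/m


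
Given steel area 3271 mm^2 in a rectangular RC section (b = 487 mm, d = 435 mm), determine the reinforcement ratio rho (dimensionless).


rho = As / (b * d)
= 3271 / (487 * 435)
= 3271 / 211845
= 0.015441 (dimensionless)

0.015441 (dimensionless)


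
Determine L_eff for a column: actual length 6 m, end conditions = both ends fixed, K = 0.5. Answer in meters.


L_eff = K * L
= 0.5 * 6
= 3.0 m

3.0 m


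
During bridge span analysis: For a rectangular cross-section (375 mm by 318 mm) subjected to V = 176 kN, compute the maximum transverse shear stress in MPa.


A = b * h = 375 * 318 = 119250 mm^2
V = 176 kN = 176000.0 N
tau_max = 1.5 * V / A = 1.5 * 176000.0 / 119250
= 2.2138 MPa

2.2138 MPa


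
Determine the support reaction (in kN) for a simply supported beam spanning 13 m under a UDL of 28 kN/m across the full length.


Total load = w * L = 28 * 13 = 364 kN
By symmetry, each reaction R = total / 2 = 364 / 2 = 182.0 kN

182.0 kN


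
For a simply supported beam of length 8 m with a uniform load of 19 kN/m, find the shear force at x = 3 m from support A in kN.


R_A = w * L / 2 = 19 * 8 / 2 = 76.0 kN
V(x) = R_A - w * x = 76.0 - 19 * 3
= 19.0 kN

19.0 kN


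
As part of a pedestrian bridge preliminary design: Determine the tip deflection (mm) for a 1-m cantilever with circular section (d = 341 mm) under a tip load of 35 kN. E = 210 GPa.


I = pi * d^4 / 64 = pi * 341^4 / 64 = 663723836.22 mm^4
L = 1000.0 mm, P = 35000.0 N, E = 210000.0 MPa
delta = P * L^3 / (3 * E * I)
= 35000.0 * 1000.0^3 / (3 * 210000.0 * 663723836.22)
= 0.0837 mm

0.0837 mm


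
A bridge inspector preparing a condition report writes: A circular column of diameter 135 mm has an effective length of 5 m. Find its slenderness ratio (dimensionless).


Radius of gyration r = d / 4 = 135 / 4 = 33.75 mm
L_eff = 5000.0 mm
Slenderness ratio = L / r = 5000.0 / 33.75 = 148.15 (dimensionless)

148.15 (dimensionless)


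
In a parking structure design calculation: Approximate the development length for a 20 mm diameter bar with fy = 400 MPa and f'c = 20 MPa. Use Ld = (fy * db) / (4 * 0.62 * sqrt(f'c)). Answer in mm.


Ld = (fy * db) / (4 * 0.62 * sqrt(f'c))
= (400 * 20) / (4 * 0.62 * sqrt(20))
= 8000 / 11.0909
= 721.31 mm

721.31 mm


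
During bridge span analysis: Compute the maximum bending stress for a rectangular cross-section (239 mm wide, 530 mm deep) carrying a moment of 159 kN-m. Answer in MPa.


I = b * h^3 / 12 = 239 * 530^3 / 12 = 2965133583.33 mm^4
y = h / 2 = 530 / 2 = 265.0 mm
M = 159 kN-m = 159000000.0 N-mm
sigma = M * y / I = 159000000.0 * 265.0 / 2965133583.33
= 14.21 MPa

14.21 MPa


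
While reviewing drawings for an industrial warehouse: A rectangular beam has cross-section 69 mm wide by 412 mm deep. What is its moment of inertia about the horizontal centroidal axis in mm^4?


I = b * h^3 / 12
= 69 * 412^3 / 12
= 69 * 69934528 / 12
= 402123536.0 mm^4

402123536.0 mm^4


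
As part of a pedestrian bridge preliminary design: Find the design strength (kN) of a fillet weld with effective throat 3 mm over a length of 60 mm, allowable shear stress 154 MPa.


Strength = throat * length * allowable stress
= 3 * 60 * 154 N
= 27720 N
= 27.72 kN

27.72 kN


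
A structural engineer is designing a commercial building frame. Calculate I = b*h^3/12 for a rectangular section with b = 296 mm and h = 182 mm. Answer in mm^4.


I = b * h^3 / 12
= 296 * 182^3 / 12
= 296 * 6028568 / 12
= 148704677.33 mm^4

148704677.33 mm^4


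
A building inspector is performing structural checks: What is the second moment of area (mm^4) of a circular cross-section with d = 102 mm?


r = d / 2 = 102 / 2 = 51.0 mm
I = pi * r^4 / 4 = pi * 51.0^4 / 4
= 5313376.44 mm^4

5313376.44 mm^4


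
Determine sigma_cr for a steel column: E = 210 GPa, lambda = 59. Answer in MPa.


sigma_cr = pi^2 * E / lambda^2
= 9.8696 * 210000.0 / 59^2
= 9.8696 * 210000.0 / 3481
= 595.4085 MPa

595.4085 MPa


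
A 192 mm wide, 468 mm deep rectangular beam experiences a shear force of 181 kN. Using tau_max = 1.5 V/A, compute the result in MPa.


A = b * h = 192 * 468 = 89856 mm^2
V = 181 kN = 181000.0 N
tau_max = 1.5 * V / A = 1.5 * 181000.0 / 89856
= 3.0215 MPa

3.0215 MPa


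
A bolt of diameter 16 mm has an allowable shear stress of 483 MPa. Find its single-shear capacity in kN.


A = pi * d^2 / 4 = pi * 16^2 / 4 = 201.0619 mm^2
V = f_v * A / 1000 = 483 * 201.0619 / 1000
= 97.1129 kN

97.1129 kN


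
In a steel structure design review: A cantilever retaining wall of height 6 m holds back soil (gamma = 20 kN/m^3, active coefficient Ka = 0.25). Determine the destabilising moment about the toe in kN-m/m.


Pa = 0.5 * Ka * gamma * H^2
= 0.5 * 0.25 * 20 * 6^2
= 90.0 kN/m
Arm = H / 3 = 6 / 3 = 2.0 m
Mo = Pa * arm = Pa * H / 3 = 90.0 * 6 / 3 = 180.0 kN-m/m

180.0 kN-m/m


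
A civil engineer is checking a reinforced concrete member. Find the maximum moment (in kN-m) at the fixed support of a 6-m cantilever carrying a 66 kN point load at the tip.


For a cantilever with a point load at the free end:
M_max = P * L = 66 * 6 = 396 kN-m

396 kN-m


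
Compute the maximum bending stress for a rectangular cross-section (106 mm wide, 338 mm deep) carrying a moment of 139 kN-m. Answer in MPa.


I = b * h^3 / 12 = 106 * 338^3 / 12 = 341094502.67 mm^4
y = h / 2 = 338 / 2 = 169.0 mm
M = 139 kN-m = 139000000.0 N-mm
sigma = M * y / I = 139000000.0 * 169.0 / 341094502.67
= 68.87 MPa

68.87 MPa


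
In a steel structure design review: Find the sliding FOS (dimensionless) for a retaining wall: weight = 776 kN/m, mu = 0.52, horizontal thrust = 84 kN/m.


Resisting force = mu * W = 0.52 * 776 = 403.52 kN/m
FOS = Resisting / Driving = 403.52 / 84
= 4.8038 (dimensionless)

4.8038 (dimensionless)


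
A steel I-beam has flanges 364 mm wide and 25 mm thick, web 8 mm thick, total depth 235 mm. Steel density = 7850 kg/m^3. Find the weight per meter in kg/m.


A_flanges = 2 * 364 * 25 = 18200 mm^2
A_web = (235 - 2 * 25) * 8 = 1480 mm^2
A_total = 18200 + 1480 = 19680 mm^2 = 0.019680 m^2
Weight = rho * A = 7850 * 0.019680 = 154.488 kg/m

154.488 kg/m


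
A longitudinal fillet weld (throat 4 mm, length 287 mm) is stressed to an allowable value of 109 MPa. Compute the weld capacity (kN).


Strength = throat * length * allowable stress
= 4 * 287 * 109 N
= 125132 N
= 125.13 kN

125.13 kN


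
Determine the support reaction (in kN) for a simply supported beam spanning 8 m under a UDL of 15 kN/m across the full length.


Total load = w * L = 15 * 8 = 120 kN
By symmetry, each reaction R = total / 2 = 120 / 2 = 60.0 kN

60.0 kN


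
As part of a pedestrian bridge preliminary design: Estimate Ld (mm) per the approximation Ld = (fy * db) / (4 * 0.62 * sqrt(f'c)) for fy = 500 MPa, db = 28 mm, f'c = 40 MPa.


Ld = (fy * db) / (4 * 0.62 * sqrt(f'c))
= (500 * 28) / (4 * 0.62 * sqrt(40))
= 14000 / 15.6849
= 892.58 mm

892.58 mm


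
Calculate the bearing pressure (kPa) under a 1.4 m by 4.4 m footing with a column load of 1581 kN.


A = 1.4 * 4.4 = 6.16 m^2
q = P / A = 1581 / 6.16
= 256.6558 kPa

256.6558 kPa


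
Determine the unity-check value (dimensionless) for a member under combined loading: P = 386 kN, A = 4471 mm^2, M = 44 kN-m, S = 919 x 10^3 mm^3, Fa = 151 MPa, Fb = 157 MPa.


f_a = P / A = 386000.0 / 4471 = 86.3342 MPa
f_b = M / S = 44000000.0 / 919000.0 = 47.8781 MPa
Ratio = f_a / Fa + f_b / Fb
= 86.3342 / 151 + 47.8781 / 157
= 0.8767 (dimensionless)

0.8767 (dimensionless)


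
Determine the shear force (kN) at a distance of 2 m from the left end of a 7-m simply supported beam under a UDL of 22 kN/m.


R_A = w * L / 2 = 22 * 7 / 2 = 77.0 kN
V(x) = R_A - w * x = 77.0 - 22 * 2
= 33.0 kN

33.0 kN


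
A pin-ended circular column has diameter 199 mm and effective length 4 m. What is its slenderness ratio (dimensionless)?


Radius of gyration r = d / 4 = 199 / 4 = 49.75 mm
L_eff = 4000.0 mm
Slenderness ratio = L / r = 4000.0 / 49.75 = 80.4 (dimensionless)

80.4 (dimensionless)


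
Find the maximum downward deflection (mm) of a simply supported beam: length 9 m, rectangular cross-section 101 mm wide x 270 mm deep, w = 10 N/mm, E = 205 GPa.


I = 101 * 270^3 / 12 = 165665250.0 mm^4
L = 9000.0 mm, w = 10 N/mm, E = 205000.0 MPa
delta = 5 * w * L^4 / (384 * E * I)
= 5 * 10 * 9000.0^4 / (384 * 205000.0 * 165665250.0)
= 25.155 mm

25.155 mm


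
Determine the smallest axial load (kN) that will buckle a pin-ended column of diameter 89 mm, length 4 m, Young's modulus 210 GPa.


I = pi * d^4 / 64 = 3079852.55 mm^4
L = 4000.0 mm
P_cr = pi^2 * E * I / L^2
= 9.8696 * 210000.0 * 3079852.55 / 4000.0^2
= 398959.66 N = 398.9597 kN

398.9597 kN


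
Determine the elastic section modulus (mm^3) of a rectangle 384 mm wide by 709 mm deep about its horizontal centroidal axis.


S = b * h^2 / 6
= 384 * 709^2 / 6
= 384 * 502681 / 6
= 32171584.0 mm^3

32171584.0 mm^3


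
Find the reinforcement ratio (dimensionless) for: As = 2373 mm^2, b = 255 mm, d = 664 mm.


rho = As / (b * d)
= 2373 / (255 * 664)
= 2373 / 169320
= 0.014015 (dimensionless)

0.014015 (dimensionless)


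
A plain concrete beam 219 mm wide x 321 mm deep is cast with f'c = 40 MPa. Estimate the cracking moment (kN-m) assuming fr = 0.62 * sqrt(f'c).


fr = 0.62 * sqrt(40) = 0.62 * 6.3246 = 3.9212 MPa
I = 219 * 321^3 / 12 = 603639938.25 mm^4
y_t = 160.5 mm
M_cr = fr * I / y_t = 3.9212 * 603639938.25 / 160.5 N-mm
= 14.7477 kN-m

14.7477 kN-m


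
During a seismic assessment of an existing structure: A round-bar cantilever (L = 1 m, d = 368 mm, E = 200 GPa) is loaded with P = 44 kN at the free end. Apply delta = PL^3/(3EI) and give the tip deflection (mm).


I = pi * d^4 / 64 = pi * 368^4 / 64 = 900245944.09 mm^4
L = 1000.0 mm, P = 44000.0 N, E = 200000.0 MPa
delta = P * L^3 / (3 * E * I)
= 44000.0 * 1000.0^3 / (3 * 200000.0 * 900245944.09)
= 0.0815 mm

0.0815 mm


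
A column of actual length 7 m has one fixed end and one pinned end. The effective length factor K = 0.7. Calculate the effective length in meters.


L_eff = K * L
= 0.7 * 7
= 4.9 m

4.9 m


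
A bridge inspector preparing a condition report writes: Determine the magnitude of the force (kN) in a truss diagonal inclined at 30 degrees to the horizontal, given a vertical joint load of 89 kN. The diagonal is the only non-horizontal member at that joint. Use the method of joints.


At the joint, only the diagonal has a vertical component, so vertical equilibrium gives:
F * sin(30) = 89
F = 89 / sin(30)
= 89 / 0.5
= 178.0 kN

178.0 kN


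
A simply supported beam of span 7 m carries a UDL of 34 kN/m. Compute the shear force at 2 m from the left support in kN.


R_A = w * L / 2 = 34 * 7 / 2 = 119.0 kN
V(x) = R_A - w * x = 119.0 - 34 * 2
= 51.0 kN

51.0 kN


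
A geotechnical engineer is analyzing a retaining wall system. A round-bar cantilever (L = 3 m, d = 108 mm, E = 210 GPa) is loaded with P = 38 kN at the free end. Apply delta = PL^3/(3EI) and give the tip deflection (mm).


I = pi * d^4 / 64 = pi * 108^4 / 64 = 6678284.57 mm^4
L = 3000.0 mm, P = 38000.0 N, E = 210000.0 MPa
delta = P * L^3 / (3 * E * I)
= 38000.0 * 3000.0^3 / (3 * 210000.0 * 6678284.57)
= 243.8607 mm

243.8607 mm


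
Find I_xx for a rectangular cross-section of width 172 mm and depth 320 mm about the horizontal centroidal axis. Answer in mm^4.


I = b * h^3 / 12
= 172 * 320^3 / 12
= 172 * 32768000 / 12
= 469674666.67 mm^4

469674666.67 mm^4


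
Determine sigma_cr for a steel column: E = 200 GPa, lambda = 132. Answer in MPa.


sigma_cr = pi^2 * E / lambda^2
= 9.8696 * 200000.0 / 132^2
= 9.8696 * 200000.0 / 17424
= 113.2875 MPa

113.2875 MPa


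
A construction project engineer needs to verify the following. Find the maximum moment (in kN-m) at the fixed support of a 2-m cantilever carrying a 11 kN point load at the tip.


For a cantilever with a point load at the free end:
M_max = P * L = 11 * 2 = 22 kN-m

22 kN-m


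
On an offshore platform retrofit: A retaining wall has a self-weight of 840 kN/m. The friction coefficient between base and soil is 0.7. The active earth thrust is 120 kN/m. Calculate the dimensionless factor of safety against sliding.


Resisting force = mu * W = 0.7 * 840 = 588.0 kN/m
FOS = Resisting / Driving = 588.0 / 120
= 4.9 (dimensionless)

4.9 (dimensionless)


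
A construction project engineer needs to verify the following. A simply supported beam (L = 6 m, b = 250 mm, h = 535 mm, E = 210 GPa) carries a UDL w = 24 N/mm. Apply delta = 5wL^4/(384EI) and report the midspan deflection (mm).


I = 250 * 535^3 / 12 = 3190216145.83 mm^4
L = 6000.0 mm, w = 24 N/mm, E = 210000.0 MPa
delta = 5 * w * L^4 / (384 * E * I)
= 5 * 24 * 6000.0^4 / (384 * 210000.0 * 3190216145.83)
= 0.6045 mm

0.6045 mm


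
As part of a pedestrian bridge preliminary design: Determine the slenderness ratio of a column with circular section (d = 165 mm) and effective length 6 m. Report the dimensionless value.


Radius of gyration r = d / 4 = 165 / 4 = 41.25 mm
L_eff = 6000.0 mm
Slenderness ratio = L / r = 6000.0 / 41.25 = 145.45 (dimensionless)

145.45 (dimensionless)


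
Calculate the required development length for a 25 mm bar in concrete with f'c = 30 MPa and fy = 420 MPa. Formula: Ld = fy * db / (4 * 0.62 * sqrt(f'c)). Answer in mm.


Ld = (fy * db) / (4 * 0.62 * sqrt(f'c))
= (420 * 25) / (4 * 0.62 * sqrt(30))
= 10500 / 13.5835
= 773.0 mm

773.0 mm


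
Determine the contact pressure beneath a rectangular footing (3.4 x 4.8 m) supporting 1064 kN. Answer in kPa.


A = 3.4 * 4.8 = 16.32 m^2
q = P / A = 1064 / 16.32
= 65.1961 kPa

65.1961 kPa


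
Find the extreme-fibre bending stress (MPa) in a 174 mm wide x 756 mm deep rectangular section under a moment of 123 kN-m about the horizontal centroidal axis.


I = b * h^3 / 12 = 174 * 756^3 / 12 = 6265177632.0 mm^4
y = h / 2 = 756 / 2 = 378.0 mm
M = 123 kN-m = 123000000.0 N-mm
sigma = M * y / I = 123000000.0 * 378.0 / 6265177632.0
= 7.42 MPa

7.42 MPa


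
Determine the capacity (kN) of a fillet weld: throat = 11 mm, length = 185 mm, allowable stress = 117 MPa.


Strength = throat * length * allowable stress
= 11 * 185 * 117 N
= 238095 N
= 238.09 kN

238.09 kN


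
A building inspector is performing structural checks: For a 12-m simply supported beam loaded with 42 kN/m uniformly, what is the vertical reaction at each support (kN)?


Total load = w * L = 42 * 12 = 504 kN
By symmetry, each reaction R = total / 2 = 504 / 2 = 252.0 kN

252.0 kN


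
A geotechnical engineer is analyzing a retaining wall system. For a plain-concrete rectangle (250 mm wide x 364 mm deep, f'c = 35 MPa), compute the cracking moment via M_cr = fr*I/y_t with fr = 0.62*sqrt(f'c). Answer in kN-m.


fr = 0.62 * sqrt(35) = 0.62 * 5.9161 = 3.668 MPa
I = 250 * 364^3 / 12 = 1004761333.33 mm^4
y_t = 182.0 mm
M_cr = fr * I / y_t = 3.668 * 1004761333.33 / 182.0 N-mm
= 20.2496 kN-m

20.2496 kN-m


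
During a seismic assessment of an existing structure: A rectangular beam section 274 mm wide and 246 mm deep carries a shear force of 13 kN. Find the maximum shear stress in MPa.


A = b * h = 274 * 246 = 67404 mm^2
V = 13 kN = 13000.0 N
tau_max = 1.5 * V / A = 1.5 * 13000.0 / 67404
= 0.2893 MPa

0.2893 MPa


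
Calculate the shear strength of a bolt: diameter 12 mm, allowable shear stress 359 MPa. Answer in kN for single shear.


A = pi * d^2 / 4 = pi * 12^2 / 4 = 113.0973 mm^2
V = f_v * A / 1000 = 359 * 113.0973 / 1000
= 40.6019 kN

40.6019 kN


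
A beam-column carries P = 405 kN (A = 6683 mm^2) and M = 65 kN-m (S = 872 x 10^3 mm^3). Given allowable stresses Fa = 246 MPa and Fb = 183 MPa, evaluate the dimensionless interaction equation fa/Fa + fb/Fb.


f_a = P / A = 405000.0 / 6683 = 60.6015 MPa
f_b = M / S = 65000000.0 / 872000.0 = 74.5413 MPa
Ratio = f_a / Fa + f_b / Fb
= 60.6015 / 246 + 74.5413 / 183
= 0.6537 (dimensionless)

0.6537 (dimensionless)


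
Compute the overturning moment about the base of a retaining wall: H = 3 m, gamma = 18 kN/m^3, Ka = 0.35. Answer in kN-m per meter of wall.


Pa = 0.5 * Ka * gamma * H^2
= 0.5 * 0.35 * 18 * 3^2
= 28.35 kN/m
Arm = H / 3 = 3 / 3 = 1.0 m
Mo = Pa * arm = Pa * H / 3 = 28.35 * 3 / 3 = 28.35 kN-m/m

28.35 kN-m/m


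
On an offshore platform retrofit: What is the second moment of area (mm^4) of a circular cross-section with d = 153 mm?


r = d / 2 = 153 / 2 = 76.5 mm
I = pi * r^4 / 4 = pi * 76.5^4 / 4
= 26898968.23 mm^4

26898968.23 mm^4


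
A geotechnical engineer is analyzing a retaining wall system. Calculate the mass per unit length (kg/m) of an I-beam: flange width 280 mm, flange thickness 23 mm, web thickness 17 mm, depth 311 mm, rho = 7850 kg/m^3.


A_flanges = 2 * 280 * 23 = 12880 mm^2
A_web = (311 - 2 * 23) * 17 = 4505 mm^2
A_total = 12880 + 4505 = 17385 mm^2 = 0.017385 m^2
Weight = rho * A = 7850 * 0.017385 = 136.4723 kg/m

136.4723 kg/m


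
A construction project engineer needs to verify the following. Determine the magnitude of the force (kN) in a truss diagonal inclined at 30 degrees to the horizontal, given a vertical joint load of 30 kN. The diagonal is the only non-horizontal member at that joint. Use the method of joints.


At the joint, only the diagonal has a vertical component, so vertical equilibrium gives:
F * sin(30) = 30
F = 30 / sin(30)
= 30 / 0.5
= 60.0 kN

60.0 kN


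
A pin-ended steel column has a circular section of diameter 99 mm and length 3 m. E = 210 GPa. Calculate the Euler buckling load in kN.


I = pi * d^4 / 64 = 4715314.64 mm^4
L = 3000.0 mm
P_cr = pi^2 * E * I / L^2
= 9.8696 * 210000.0 * 4715314.64 / 3000.0^2
= 1085893.44 N = 1085.8934 kN

1085.8934 kN


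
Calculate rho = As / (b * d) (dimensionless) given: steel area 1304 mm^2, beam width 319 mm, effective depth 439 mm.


rho = As / (b * d)
= 1304 / (319 * 439)
= 1304 / 140041
= 0.009312 (dimensionless)

0.009312 (dimensionless)


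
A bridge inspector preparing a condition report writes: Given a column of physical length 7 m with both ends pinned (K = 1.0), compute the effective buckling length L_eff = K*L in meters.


L_eff = K * L
= 1.0 * 7
= 7.0 m

7.0 m


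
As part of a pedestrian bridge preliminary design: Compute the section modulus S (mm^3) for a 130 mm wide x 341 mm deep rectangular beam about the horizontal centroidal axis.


S = b * h^2 / 6
= 130 * 341^2 / 6
= 130 * 116281 / 6
= 2519421.67 mm^3

2519421.67 mm^3


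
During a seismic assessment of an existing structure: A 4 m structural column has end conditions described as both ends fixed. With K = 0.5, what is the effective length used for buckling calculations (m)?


L_eff = K * L
= 0.5 * 4
= 2.0 m

2.0 m


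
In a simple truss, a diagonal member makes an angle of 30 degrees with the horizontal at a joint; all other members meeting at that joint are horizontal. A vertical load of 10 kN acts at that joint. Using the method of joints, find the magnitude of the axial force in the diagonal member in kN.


At the joint, only the diagonal has a vertical component, so vertical equilibrium gives:
F * sin(30) = 10
F = 10 / sin(30)
= 10 / 0.5
= 20.0 kN

20.0 kN
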